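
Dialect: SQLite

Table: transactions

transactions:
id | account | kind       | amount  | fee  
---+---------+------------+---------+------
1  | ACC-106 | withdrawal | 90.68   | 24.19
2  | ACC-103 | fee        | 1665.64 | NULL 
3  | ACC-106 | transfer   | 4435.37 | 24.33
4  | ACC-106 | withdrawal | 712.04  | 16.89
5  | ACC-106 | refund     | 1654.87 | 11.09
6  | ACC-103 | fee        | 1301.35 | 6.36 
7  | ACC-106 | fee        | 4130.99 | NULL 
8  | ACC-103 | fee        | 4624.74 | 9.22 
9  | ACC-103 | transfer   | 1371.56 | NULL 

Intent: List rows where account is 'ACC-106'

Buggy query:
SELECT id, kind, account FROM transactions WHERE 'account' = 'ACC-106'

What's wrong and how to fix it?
Bug: 'account' in single quotes is a string literal, not the column; the comparison is literal-vs-literal and never true

Fix: Reference the column as account without single quotes

Corrected query:
SELECT id, kind, account FROM transactions WHERE account = 'ACC-106'

Result:
id | kind       | account
---+------------+--------
1  | withdrawal | ACC-106
3  | transfer   | ACC-106
4  | withdrawal | ACC-106
5  | refund     | ACC-106
7  | fee        | ACC-106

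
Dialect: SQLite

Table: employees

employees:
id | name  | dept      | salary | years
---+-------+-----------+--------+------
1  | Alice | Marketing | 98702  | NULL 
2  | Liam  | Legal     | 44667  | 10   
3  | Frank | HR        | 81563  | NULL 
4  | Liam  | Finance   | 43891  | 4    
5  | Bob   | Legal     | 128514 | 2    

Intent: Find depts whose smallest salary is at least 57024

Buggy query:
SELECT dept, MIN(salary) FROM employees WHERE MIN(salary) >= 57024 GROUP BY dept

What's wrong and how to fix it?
Bug: Aggregates like MIN are computed per group after WHERE runs

Fix: Replace WHERE with HAVING after the GROUP BY

Corrected query:
SELECT dept, MIN(salary) FROM employees GROUP BY dept HAVING MIN(salary) >= 57024

Result:
dept      | MIN(salary)
----------+------------
HR        | 81563      
Marketing | 98702      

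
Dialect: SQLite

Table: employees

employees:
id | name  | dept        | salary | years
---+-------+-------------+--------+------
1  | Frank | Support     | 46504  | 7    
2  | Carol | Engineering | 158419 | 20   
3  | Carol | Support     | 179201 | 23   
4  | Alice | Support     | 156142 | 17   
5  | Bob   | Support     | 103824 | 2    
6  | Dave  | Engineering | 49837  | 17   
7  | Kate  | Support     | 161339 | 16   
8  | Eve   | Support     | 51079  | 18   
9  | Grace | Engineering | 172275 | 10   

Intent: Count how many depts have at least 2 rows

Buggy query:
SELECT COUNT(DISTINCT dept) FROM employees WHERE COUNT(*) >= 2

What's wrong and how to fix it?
Bug: COUNT(*) cannot appear in WHERE; the per-group count doesn't exist yet

Fix: Use a subquery that GROUPs and filters with HAVING, then count its rows

Corrected query:
SELECT COUNT(*) FROM (SELECT dept FROM employees GROUP BY dept HAVING COUNT(*) >= 2)

Result:
COUNT(*)
--------
2       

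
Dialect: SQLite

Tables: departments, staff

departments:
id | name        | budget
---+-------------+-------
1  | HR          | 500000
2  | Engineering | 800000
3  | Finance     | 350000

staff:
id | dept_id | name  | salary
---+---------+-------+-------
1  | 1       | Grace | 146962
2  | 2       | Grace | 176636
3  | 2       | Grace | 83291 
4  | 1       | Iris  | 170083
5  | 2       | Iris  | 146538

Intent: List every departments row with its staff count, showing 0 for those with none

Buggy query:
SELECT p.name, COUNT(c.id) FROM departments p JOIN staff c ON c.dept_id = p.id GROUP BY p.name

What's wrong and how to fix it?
Bug: An inner join excludes parents with zero children

Fix: Switch to LEFT JOIN to retain unmatched parent rows

Corrected query:
SELECT p.name, COUNT(c.id) FROM departments p LEFT JOIN staff c ON c.dept_id = p.id GROUP BY p.name

Result:
name        | COUNT(c.id)
------------+------------
Engineering | 3          
Finance     | 0          
HR          | 2          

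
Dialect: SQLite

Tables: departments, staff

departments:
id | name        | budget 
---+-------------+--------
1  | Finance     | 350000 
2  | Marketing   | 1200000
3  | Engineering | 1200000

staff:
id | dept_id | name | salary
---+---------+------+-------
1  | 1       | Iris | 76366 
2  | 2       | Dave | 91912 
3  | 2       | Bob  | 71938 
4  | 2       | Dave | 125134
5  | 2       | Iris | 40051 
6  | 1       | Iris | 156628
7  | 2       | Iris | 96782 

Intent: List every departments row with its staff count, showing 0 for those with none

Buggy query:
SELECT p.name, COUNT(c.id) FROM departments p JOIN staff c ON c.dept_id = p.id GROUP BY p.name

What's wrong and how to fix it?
Bug: INNER JOIN drops departments rows that have no matching staff rows

Fix: Use LEFT JOIN so parents without children still appear (COUNT(c.id) gives 0)

Corrected query:
SELECT p.name, COUNT(c.id) FROM departments p LEFT JOIN staff c ON c.dept_id = p.id GROUP BY p.name

Result:
name        | COUNT(c.id)
------------+------------
Engineering | 0          
Finance     | 2          
Marketing   | 5          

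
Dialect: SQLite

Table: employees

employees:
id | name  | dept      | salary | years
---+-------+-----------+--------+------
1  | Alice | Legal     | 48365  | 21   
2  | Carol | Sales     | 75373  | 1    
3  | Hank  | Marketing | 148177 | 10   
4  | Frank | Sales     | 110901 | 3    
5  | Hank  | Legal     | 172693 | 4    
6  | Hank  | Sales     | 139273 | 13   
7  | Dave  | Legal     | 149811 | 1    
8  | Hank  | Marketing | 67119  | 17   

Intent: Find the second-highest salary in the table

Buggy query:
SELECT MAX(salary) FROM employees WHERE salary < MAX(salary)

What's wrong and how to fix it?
Bug: MAX(salary) on the right of the comparison is an aggregate-in-WHERE error

Fix: Compute the overall MAX in a subquery, then take MAX of rows below it

Corrected query:
SELECT MAX(salary) FROM employees WHERE salary < (SELECT MAX(salary) FROM employees)

Result:
MAX(salary)
-----------
149811     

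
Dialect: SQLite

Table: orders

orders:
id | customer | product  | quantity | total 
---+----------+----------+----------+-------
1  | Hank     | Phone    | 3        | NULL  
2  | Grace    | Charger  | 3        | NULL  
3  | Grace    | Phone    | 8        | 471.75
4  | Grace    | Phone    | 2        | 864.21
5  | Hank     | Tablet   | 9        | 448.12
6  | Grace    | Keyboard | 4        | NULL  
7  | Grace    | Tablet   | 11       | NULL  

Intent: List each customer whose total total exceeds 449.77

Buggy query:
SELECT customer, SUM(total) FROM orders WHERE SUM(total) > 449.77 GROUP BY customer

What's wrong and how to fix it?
Bug: SUM(total) is an aggregate, but WHERE filters rows before aggregation

Fix: Use HAVING (which filters groups after aggregation) instead of WHERE

Corrected query:
SELECT customer, SUM(total) FROM orders GROUP BY customer HAVING SUM(total) > 449.77

Result:
customer | SUM(total)
---------+-----------
Grace    | 1335.96   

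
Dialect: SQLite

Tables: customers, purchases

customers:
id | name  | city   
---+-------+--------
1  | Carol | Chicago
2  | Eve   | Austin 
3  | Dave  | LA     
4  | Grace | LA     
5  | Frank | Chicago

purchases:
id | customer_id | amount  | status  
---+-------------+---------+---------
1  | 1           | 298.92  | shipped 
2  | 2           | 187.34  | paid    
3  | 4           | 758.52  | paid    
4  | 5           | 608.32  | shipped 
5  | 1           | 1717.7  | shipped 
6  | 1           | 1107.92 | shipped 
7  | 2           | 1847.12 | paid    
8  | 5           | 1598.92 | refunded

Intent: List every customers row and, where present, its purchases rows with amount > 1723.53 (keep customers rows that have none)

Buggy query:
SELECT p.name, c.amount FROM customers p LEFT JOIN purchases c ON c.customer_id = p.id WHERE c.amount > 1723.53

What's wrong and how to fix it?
Bug: Filtering c.amount in WHERE discards the NULL rows produced by LEFT JOIN, turning it into an inner join

Fix: Move the right-table condition into the ON clause so unmatched parents are kept

Corrected query:
SELECT p.name, c.amount FROM customers p LEFT JOIN purchases c ON c.customer_id = p.id AND c.amount > 1723.53

Result:
name  | amount 
------+--------
Carol | NULL   
Eve   | 1847.12
Dave  | NULL   
Grace | NULL   
Frank | NULL   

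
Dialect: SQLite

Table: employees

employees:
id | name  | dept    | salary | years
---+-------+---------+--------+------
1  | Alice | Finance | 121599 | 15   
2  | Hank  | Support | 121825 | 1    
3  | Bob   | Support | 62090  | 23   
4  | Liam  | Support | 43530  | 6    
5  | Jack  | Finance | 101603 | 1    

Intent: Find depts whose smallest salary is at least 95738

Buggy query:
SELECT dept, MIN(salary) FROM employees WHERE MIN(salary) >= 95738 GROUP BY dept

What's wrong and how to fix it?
Bug: MIN() in WHERE is a misuse of aggregate

Fix: Replace WHERE with HAVING after the GROUP BY

Corrected query:
SELECT dept, MIN(salary) FROM employees GROUP BY dept HAVING MIN(salary) >= 95738

Result:
dept    | MIN(salary)
--------+------------
Finance | 101603     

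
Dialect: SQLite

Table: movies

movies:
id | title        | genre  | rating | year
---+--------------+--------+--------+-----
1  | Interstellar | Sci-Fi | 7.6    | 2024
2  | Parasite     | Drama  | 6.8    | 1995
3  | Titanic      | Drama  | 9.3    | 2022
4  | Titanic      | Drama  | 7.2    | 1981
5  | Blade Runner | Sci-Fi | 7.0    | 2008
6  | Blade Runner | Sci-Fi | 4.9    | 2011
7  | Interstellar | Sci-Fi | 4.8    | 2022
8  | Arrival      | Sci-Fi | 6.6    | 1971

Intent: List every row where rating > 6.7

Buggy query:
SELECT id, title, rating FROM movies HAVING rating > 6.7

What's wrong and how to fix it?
Bug: This is a non-aggregate query (no GROUP BY, no aggregates), so in SQLite the HAVING clause is invalid here; a row-level condition belongs in WHERE

Fix: Use WHERE for row-level filtering

Corrected query:
SELECT id, title, rating FROM movies WHERE rating > 6.7

Result:
id | title        | rating
---+--------------+-------
1  | Interstellar | 7.6   
2  | Parasite     | 6.8   
3  | Titanic      | 9.3   
4  | Titanic      | 7.2   
5  | Blade Runner | 7     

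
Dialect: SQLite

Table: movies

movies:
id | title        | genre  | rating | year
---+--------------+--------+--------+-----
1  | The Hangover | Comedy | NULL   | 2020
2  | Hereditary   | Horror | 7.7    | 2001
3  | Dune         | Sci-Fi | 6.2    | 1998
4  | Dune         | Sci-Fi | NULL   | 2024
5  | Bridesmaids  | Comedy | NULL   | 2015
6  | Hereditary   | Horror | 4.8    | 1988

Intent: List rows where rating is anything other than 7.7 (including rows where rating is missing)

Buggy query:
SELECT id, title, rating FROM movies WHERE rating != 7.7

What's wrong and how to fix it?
Bug: Inequality against NULL is unknown, not true; rows with NULL are dropped

Fix: Handle NULL separately with IS NULL alongside the inequality

Corrected query:
SELECT id, title, rating FROM movies WHERE rating != 7.7 OR rating IS NULL

Result:
id | title        | rating
---+--------------+-------
1  | The Hangover | NULL  
3  | Dune         | 6.2   
4  | Dune         | NULL  
5  | Bridesmaids  | NULL  
6  | Hereditary   | 4.8   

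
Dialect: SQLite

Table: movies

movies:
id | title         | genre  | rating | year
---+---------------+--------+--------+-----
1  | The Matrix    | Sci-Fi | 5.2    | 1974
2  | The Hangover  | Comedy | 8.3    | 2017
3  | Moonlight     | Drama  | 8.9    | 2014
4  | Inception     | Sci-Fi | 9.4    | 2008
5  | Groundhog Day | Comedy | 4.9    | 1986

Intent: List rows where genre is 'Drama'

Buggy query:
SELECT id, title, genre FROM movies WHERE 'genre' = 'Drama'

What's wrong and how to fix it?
Bug: Single quotes denote string literals in SQL; the column name is being compared as a constant string

Fix: Reference the column as genre without single quotes

Corrected query:
SELECT id, title, genre FROM movies WHERE genre = 'Drama'

Result:
id | title     | genre
---+-----------+------
3  | Moonlight | Drama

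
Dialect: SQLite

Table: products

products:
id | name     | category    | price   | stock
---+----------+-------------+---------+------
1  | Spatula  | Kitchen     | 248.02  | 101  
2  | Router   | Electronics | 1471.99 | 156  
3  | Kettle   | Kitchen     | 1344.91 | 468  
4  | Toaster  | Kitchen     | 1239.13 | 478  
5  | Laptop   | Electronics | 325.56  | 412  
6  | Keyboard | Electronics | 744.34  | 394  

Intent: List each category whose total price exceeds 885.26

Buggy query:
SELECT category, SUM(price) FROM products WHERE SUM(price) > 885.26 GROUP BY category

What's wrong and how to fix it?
Bug: SUM(price) is an aggregate, but WHERE filters rows before aggregation

Fix: Use HAVING (which filters groups after aggregation) instead of WHERE

Corrected query:
SELECT category, SUM(price) FROM products GROUP BY category HAVING SUM(price) > 885.26

Result:
category    | SUM(price)
------------+-----------
Electronics | 2541.89   
Kitchen     | 2832.06   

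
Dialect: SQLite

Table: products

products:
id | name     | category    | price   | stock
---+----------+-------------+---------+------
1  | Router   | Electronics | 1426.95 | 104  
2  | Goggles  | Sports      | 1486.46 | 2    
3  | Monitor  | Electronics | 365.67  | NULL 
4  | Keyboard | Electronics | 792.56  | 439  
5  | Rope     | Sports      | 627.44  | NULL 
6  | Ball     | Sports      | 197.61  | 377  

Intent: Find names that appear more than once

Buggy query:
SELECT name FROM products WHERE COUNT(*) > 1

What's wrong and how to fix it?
Bug: COUNT(*) is an aggregate and cannot be used in WHERE

Fix: GROUP BY name, then filter groups with HAVING COUNT(*) > 1

Corrected query:
SELECT name FROM products GROUP BY name HAVING COUNT(*) > 1

Result:
(no rows)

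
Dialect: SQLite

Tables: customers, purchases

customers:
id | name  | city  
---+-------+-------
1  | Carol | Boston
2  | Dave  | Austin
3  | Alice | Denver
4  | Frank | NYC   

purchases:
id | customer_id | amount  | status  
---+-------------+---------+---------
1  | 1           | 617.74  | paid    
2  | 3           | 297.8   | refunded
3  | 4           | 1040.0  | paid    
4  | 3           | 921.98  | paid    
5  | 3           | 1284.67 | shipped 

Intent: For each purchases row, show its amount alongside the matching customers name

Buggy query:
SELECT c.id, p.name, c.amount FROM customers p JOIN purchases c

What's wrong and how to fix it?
Bug: JOIN with no ON clause produces a cartesian product; every purchases row pairs with every customers row

Fix: Specify the join condition linking the foreign key to the parent id

Corrected query:
SELECT c.id, p.name, c.amount FROM customers p JOIN purchases c ON c.customer_id = p.id

Result:
id | name  | amount 
---+-------+--------
1  | Carol | 617.74 
2  | Alice | 297.8  
3  | Frank | 1040   
4  | Alice | 921.98 
5  | Alice | 1284.67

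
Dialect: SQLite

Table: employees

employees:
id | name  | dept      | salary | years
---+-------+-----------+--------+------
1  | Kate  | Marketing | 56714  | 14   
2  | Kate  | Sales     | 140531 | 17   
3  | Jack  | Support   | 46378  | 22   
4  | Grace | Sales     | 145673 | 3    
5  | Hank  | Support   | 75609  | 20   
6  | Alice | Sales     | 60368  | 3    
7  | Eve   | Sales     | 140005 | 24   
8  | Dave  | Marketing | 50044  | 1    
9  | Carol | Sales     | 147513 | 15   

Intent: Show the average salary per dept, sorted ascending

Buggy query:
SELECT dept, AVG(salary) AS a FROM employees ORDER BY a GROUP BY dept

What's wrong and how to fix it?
Bug: ORDER BY appears before GROUP BY; SQL clause order requires GROUP BY first

Fix: Reorder: SELECT … FROM … GROUP BY … ORDER BY …

Corrected query:
SELECT dept, AVG(salary) AS a FROM employees GROUP BY dept ORDER BY a

Result:
dept      | a      
----------+--------
Marketing | 53379  
Support   | 60993.5
Sales     | 126818 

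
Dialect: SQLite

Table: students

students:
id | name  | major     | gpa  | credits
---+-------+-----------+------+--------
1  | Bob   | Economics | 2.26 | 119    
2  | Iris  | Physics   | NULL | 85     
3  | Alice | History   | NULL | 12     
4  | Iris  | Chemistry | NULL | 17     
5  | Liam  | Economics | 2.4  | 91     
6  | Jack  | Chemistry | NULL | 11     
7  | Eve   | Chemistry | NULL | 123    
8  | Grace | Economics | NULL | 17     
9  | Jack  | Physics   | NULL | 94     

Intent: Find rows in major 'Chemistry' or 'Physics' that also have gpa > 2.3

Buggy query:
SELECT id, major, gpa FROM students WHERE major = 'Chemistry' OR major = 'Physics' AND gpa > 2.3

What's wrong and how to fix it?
Bug: AND binds tighter than OR, so this parses as major = 'Chemistry' OR (major = 'Physics' AND gpa > 2.3)

Fix: Group the OR with parentheses (or use IN), then AND the threshold

Corrected query:
SELECT id, major, gpa FROM students WHERE (major = 'Chemistry' OR major = 'Physics') AND gpa > 2.3

Result:
(no rows)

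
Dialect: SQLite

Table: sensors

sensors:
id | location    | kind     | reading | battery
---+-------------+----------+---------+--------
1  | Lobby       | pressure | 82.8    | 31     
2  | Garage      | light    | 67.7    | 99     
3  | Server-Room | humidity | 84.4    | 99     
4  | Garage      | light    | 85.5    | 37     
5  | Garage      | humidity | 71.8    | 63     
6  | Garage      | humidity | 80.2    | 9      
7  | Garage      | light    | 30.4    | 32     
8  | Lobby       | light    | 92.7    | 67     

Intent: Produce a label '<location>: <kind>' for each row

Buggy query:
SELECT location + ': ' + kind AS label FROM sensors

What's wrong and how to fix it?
Bug: '+' is numeric addition; on text columns SQLite converts them to 0 instead of concatenating

Fix: Replace + with || to concatenate text

Corrected query:
SELECT location || ': ' || kind AS label FROM sensors

Result:
label                
---------------------
Lobby: pressure      
Garage: light        
Server-Room: humidity
Garage: light        
Garage: humidity     
Garage: humidity     
Garage: light        
Lobby: light         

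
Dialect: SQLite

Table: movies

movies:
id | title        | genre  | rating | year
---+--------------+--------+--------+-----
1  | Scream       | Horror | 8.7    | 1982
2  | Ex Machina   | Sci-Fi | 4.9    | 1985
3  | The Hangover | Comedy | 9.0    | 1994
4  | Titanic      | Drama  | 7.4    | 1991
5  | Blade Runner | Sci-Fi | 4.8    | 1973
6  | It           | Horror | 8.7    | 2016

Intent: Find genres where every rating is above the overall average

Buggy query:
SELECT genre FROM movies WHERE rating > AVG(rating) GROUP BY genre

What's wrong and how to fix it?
Bug: AVG() is an aggregate; it can't sit directly in WHERE

Fix: Use a subquery for AVG and a HAVING MIN(...) filter so the condition holds for every row in the group

Corrected query:
SELECT genre FROM movies GROUP BY genre HAVING MIN(rating) > (SELECT AVG(rating) FROM movies)

Result:
genre 
------
Comedy
Drama 
Horror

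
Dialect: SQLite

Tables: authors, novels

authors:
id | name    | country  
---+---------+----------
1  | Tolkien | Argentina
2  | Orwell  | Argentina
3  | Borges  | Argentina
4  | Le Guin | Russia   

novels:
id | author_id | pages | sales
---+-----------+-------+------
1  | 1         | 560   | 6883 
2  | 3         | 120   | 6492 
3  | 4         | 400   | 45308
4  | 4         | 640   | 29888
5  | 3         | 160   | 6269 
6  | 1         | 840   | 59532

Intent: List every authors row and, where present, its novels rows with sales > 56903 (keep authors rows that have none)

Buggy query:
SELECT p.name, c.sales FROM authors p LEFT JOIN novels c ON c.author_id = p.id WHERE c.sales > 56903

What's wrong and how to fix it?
Bug: Filtering c.sales in WHERE discards the NULL rows produced by LEFT JOIN, turning it into an inner join

Fix: Put 'c.sales > 56903' in the JOIN's ON clause instead of WHERE

Corrected query:
SELECT p.name, c.sales FROM authors p LEFT JOIN novels c ON c.author_id = p.id AND c.sales > 56903

Result:
name    | sales
--------+------
Tolkien | 59532
Orwell  | NULL 
Borges  | NULL 
Le Guin | NULL 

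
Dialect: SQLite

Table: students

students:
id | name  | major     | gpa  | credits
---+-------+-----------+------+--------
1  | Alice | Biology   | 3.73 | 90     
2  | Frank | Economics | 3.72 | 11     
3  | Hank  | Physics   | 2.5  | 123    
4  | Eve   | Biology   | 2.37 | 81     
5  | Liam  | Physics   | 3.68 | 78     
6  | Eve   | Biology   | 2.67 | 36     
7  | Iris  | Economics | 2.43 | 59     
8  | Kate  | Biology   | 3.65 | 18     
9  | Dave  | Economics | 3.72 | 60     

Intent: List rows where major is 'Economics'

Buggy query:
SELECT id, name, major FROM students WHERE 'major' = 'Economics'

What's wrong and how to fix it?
Bug: 'major' in single quotes is a string literal, not the column; the comparison is literal-vs-literal and never true

Fix: Remove the quotes around the column name (or use double quotes for an identifier)

Corrected query:
SELECT id, name, major FROM students WHERE major = 'Economics'

Result:
id | name  | major    
---+-------+----------
2  | Frank | Economics
7  | Iris  | Economics
9  | Dave  | Economics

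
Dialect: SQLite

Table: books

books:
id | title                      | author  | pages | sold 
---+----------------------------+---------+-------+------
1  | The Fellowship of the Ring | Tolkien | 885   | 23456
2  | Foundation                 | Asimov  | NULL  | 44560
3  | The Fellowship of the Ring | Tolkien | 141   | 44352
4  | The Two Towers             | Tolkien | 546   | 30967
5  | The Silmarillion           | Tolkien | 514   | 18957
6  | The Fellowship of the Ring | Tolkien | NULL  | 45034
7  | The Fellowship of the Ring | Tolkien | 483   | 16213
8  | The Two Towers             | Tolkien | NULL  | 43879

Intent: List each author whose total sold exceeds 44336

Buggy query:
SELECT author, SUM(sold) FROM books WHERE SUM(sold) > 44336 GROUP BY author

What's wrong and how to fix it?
Bug: WHERE runs before GROUP BY, so aggregates aren't available there

Fix: Move the aggregate condition to a HAVING clause

Corrected query:
SELECT author, SUM(sold) FROM books GROUP BY author HAVING SUM(sold) > 44336

Result:
author  | SUM(sold)
--------+----------
Asimov  | 44560    
Tolkien | 222858   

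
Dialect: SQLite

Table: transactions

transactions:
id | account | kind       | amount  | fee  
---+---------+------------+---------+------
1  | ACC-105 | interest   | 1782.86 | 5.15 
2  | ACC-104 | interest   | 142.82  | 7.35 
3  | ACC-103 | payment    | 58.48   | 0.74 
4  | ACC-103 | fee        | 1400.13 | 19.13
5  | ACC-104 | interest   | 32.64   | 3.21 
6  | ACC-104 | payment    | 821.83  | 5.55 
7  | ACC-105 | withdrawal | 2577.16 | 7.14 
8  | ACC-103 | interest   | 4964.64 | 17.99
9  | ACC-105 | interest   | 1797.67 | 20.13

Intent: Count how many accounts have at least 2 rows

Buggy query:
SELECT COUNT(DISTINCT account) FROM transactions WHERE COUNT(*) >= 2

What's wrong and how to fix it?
Bug: COUNT(*) cannot appear in WHERE; the per-group count doesn't exist yet

Fix: Group first with HAVING COUNT(*) >= 2, then COUNT the resulting groups

Corrected query:
SELECT COUNT(*) FROM (SELECT account FROM transactions GROUP BY account HAVING COUNT(*) >= 2)

Result:
COUNT(*)
--------
3       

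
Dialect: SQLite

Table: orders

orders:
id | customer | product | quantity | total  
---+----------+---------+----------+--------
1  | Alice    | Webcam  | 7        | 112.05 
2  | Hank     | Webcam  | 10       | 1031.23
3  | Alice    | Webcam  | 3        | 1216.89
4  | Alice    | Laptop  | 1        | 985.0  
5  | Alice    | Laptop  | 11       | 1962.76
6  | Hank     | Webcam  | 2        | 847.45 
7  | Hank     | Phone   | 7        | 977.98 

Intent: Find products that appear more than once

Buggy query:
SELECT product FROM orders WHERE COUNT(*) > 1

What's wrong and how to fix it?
Bug: COUNT(*) is an aggregate and cannot be used in WHERE

Fix: GROUP BY product, then filter groups with HAVING COUNT(*) > 1

Corrected query:
SELECT product FROM orders GROUP BY product HAVING COUNT(*) > 1

Result:
product
-------
Laptop 
Webcam 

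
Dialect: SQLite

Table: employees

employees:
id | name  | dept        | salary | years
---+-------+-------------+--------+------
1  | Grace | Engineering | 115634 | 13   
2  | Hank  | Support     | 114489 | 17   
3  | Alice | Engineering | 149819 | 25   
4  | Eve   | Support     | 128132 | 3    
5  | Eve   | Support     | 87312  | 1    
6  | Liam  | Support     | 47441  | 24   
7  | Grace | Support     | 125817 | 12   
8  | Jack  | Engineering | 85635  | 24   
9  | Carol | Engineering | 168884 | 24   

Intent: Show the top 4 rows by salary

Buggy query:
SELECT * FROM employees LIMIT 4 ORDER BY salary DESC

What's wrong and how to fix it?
Bug: ORDER BY cannot follow LIMIT; LIMIT is the final clause

Fix: Swap the clauses: ORDER BY first, then LIMIT

Corrected query:
SELECT * FROM employees ORDER BY salary DESC LIMIT 4

Result:
id | name  | dept        | salary | years
---+-------+-------------+--------+------
9  | Carol | Engineering | 168884 | 24   
3  | Alice | Engineering | 149819 | 25   
4  | Eve   | Support     | 128132 | 3    
7  | Grace | Support     | 125817 | 12   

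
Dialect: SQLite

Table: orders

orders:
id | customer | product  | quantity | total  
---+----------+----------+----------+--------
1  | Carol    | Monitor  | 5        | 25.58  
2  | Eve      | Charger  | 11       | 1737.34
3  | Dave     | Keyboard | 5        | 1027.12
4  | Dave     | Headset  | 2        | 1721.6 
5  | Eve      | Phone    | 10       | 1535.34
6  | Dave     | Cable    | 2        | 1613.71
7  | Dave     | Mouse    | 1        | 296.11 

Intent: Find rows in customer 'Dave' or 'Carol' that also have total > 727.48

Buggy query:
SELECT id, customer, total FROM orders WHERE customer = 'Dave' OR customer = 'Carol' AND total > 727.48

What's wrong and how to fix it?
Bug: Without parentheses, AND is evaluated before OR, so the total filter only applies to the 'Carol' branch

Fix: Add parentheses around the OR so the AND applies to both alternatives

Corrected query:
SELECT id, customer, total FROM orders WHERE (customer = 'Dave' OR customer = 'Carol') AND total > 727.48

Result:
id | customer | total  
---+----------+--------
3  | Dave     | 1027.12
4  | Dave     | 1721.6 
6  | Dave     | 1613.71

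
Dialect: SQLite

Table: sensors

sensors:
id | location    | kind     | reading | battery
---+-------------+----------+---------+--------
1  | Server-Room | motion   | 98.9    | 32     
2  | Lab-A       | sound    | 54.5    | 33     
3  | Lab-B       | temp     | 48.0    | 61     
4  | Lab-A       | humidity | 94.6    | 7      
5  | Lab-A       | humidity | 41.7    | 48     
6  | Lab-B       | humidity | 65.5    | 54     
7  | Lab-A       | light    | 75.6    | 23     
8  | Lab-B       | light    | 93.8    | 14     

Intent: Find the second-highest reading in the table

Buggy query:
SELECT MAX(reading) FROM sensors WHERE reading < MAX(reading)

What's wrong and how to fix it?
Bug: The inner MAX is an aggregate inside WHERE, which is not allowed

Fix: Compute the overall MAX in a subquery, then take MAX of rows below it

Corrected query:
SELECT MAX(reading) FROM sensors WHERE reading < (SELECT MAX(reading) FROM sensors)

Result:
MAX(reading)
------------
94.6        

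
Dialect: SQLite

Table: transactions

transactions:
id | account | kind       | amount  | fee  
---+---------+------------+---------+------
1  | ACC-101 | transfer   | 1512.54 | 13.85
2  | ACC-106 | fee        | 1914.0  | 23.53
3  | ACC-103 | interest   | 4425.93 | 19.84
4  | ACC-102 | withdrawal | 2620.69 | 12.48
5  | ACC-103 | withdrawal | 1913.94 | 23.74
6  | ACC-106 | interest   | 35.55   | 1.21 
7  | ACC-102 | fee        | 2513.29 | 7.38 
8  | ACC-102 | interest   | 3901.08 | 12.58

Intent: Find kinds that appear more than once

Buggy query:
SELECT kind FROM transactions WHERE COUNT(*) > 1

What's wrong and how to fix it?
Bug: WHERE can't reference COUNT(*); aggregates are computed after WHERE

Fix: GROUP BY kind, then filter groups with HAVING COUNT(*) > 1

Corrected query:
SELECT kind FROM transactions GROUP BY kind HAVING COUNT(*) > 1

Result:
kind      
----------
fee       
interest  
withdrawal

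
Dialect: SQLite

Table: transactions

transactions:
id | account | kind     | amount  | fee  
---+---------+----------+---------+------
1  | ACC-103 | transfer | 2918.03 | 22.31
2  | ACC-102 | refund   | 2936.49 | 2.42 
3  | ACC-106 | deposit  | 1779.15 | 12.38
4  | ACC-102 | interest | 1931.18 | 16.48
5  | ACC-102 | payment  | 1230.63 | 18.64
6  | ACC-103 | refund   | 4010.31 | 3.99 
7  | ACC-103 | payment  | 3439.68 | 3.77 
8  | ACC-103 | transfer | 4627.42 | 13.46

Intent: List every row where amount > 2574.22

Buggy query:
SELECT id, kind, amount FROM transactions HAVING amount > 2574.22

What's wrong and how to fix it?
Bug: HAVING filters the output of aggregation, but this query has no GROUP BY and no aggregate functions, so SQLite rejects it (HAVING clause on a non-aggregate query); the condition here is per row

Fix: Replace HAVING with WHERE since the condition applies to individual rows

Corrected query:
SELECT id, kind, amount FROM transactions WHERE amount > 2574.22

Result:
id | kind     | amount 
---+----------+--------
1  | transfer | 2918.03
2  | refund   | 2936.49
6  | refund   | 4010.31
7  | payment  | 3439.68
8  | transfer | 4627.42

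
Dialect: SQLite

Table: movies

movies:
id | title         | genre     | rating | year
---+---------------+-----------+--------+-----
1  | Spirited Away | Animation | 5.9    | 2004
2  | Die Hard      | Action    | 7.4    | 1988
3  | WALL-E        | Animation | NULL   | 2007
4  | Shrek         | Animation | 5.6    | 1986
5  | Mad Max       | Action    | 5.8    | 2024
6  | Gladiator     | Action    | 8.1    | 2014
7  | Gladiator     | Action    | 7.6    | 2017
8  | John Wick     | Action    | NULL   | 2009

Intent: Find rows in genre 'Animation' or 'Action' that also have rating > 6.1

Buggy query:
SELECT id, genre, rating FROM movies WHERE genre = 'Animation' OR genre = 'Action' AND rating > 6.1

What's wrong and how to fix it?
Bug: AND binds tighter than OR, so this parses as genre = 'Animation' OR (genre = 'Action' AND rating > 6.1)

Fix: Group the OR with parentheses (or use IN), then AND the threshold

Corrected query:
SELECT id, genre, rating FROM movies WHERE (genre = 'Animation' OR genre = 'Action') AND rating > 6.1

Result:
id | genre  | rating
---+--------+-------
2  | Action | 7.4   
6  | Action | 8.1   
7  | Action | 7.6   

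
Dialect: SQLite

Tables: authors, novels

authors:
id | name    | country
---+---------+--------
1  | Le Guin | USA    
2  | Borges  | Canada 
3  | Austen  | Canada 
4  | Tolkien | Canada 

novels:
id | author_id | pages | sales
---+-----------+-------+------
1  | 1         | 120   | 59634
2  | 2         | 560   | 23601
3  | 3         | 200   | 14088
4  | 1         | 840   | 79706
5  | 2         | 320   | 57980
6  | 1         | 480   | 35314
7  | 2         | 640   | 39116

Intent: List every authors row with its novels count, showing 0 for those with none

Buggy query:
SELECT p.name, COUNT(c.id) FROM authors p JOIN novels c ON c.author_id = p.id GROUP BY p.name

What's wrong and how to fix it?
Bug: An inner join excludes parents with zero children

Fix: Use LEFT JOIN so parents without children still appear (COUNT(c.id) gives 0)

Corrected query:
SELECT p.name, COUNT(c.id) FROM authors p LEFT JOIN novels c ON c.author_id = p.id GROUP BY p.name

Result:
name    | COUNT(c.id)
--------+------------
Austen  | 1          
Borges  | 3          
Le Guin | 3          
Tolkien | 0          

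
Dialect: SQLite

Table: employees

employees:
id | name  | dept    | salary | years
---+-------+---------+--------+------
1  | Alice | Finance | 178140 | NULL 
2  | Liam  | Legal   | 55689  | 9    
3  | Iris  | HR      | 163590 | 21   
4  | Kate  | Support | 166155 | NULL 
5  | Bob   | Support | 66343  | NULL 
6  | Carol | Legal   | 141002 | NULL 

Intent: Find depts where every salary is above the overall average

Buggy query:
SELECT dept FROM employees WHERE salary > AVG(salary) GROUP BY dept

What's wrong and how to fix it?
Bug: WHERE evaluates per row before aggregation, so AVG() is unavailable

Fix: Compute the overall average in a scalar subquery and compare each group's MIN against it in HAVING

Corrected query:
SELECT dept FROM employees GROUP BY dept HAVING MIN(salary) > (SELECT AVG(salary) FROM employees)

Result:
dept   
-------
Finance
HR     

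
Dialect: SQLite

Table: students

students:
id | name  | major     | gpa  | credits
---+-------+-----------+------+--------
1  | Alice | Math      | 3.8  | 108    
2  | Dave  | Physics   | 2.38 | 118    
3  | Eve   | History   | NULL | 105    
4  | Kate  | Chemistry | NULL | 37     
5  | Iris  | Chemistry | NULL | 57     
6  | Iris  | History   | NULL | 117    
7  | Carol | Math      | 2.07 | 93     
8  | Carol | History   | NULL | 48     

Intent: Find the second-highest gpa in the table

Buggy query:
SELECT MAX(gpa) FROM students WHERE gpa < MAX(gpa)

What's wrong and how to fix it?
Bug: The inner MAX is an aggregate inside WHERE, which is not allowed

Fix: Compute the overall MAX in a subquery, then take MAX of rows below it

Corrected query:
SELECT MAX(gpa) FROM students WHERE gpa < (SELECT MAX(gpa) FROM students)

Result:
MAX(gpa)
--------
2.38    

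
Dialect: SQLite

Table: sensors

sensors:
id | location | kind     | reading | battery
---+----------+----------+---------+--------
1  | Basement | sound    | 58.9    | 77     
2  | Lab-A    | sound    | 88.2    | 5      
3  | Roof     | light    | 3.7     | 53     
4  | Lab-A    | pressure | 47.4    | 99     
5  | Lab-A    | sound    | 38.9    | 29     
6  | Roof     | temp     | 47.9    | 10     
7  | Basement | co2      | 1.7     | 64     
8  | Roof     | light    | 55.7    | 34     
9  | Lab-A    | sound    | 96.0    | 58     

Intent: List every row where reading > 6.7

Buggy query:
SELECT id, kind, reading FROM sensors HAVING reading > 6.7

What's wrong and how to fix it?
Bug: This is a non-aggregate query (no GROUP BY, no aggregates), so in SQLite the HAVING clause is invalid here; a row-level condition belongs in WHERE

Fix: Use WHERE for row-level filtering

Corrected query:
SELECT id, kind, reading FROM sensors WHERE reading > 6.7

Result:
id | kind     | reading
---+----------+--------
1  | sound    | 58.9   
2  | sound    | 88.2   
4  | pressure | 47.4   
5  | sound    | 38.9   
6  | temp     | 47.9   
8  | light    | 55.7   
9  | sound    | 96     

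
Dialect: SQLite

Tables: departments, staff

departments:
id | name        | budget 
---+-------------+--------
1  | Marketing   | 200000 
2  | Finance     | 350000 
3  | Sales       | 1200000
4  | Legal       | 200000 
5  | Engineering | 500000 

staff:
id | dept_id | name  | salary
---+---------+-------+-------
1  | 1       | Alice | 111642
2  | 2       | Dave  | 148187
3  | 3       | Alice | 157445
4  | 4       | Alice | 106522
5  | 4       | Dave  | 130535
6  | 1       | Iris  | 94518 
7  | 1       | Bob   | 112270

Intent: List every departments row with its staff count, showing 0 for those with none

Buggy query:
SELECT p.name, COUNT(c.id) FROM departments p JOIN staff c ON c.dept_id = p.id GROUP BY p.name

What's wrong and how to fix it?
Bug: INNER JOIN drops departments rows that have no matching staff rows

Fix: Switch to LEFT JOIN to retain unmatched parent rows

Corrected query:
SELECT p.name, COUNT(c.id) FROM departments p LEFT JOIN staff c ON c.dept_id = p.id GROUP BY p.name

Result:
name        | COUNT(c.id)
------------+------------
Engineering | 0          
Finance     | 1          
Legal       | 2          
Marketing   | 3          
Sales       | 1          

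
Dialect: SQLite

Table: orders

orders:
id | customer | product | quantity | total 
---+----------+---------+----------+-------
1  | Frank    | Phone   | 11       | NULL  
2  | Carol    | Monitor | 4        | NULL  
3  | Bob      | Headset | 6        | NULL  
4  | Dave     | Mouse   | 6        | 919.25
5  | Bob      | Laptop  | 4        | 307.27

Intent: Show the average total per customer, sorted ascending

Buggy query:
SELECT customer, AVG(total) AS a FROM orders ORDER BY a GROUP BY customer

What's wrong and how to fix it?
Bug: ORDER BY appears before GROUP BY; SQL clause order requires GROUP BY first

Fix: Move ORDER BY to the end, after GROUP BY

Corrected query:
SELECT customer, AVG(total) AS a FROM orders GROUP BY customer ORDER BY a

Result:
customer | a     
---------+-------
Carol    | NULL  
Frank    | NULL  
Bob      | 307.27
Dave     | 919.25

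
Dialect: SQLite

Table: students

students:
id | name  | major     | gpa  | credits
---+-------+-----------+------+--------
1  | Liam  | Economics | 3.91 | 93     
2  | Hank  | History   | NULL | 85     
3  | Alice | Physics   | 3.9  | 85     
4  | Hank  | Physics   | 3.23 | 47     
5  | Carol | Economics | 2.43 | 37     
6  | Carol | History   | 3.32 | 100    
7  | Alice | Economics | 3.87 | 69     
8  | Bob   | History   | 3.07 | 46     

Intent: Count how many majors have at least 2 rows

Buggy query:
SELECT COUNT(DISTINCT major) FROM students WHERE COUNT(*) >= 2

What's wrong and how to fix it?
Bug: COUNT(*) cannot appear in WHERE; the per-group count doesn't exist yet

Fix: Group first with HAVING COUNT(*) >= 2, then COUNT the resulting groups

Corrected query:
SELECT COUNT(*) FROM (SELECT major FROM students GROUP BY major HAVING COUNT(*) >= 2)

Result:
COUNT(*)
--------
3       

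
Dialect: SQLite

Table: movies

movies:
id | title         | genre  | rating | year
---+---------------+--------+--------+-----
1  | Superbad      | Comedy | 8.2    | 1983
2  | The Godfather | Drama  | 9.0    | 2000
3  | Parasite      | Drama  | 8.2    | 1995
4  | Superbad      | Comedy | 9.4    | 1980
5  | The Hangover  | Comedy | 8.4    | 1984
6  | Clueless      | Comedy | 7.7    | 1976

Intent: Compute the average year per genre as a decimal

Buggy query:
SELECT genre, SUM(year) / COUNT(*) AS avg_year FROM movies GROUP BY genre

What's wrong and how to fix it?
Bug: SUM(year) and COUNT(*) are both integers; the division truncates the fractional part

Fix: Multiply by 1.0 (or CAST to REAL) to force floating-point division

Corrected query:
SELECT genre, SUM(year) * 1.0 / COUNT(*) AS avg_year FROM movies GROUP BY genre

Result:
genre  | avg_year
-------+---------
Comedy | 1980.75 
Drama  | 1997.5  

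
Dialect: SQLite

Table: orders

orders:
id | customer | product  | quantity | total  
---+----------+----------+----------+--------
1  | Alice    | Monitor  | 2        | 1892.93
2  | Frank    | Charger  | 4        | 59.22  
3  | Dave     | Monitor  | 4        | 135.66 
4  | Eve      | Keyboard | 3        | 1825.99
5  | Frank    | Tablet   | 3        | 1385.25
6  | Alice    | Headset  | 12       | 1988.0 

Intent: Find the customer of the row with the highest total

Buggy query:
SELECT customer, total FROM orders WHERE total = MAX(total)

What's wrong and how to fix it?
Bug: WHERE is evaluated per row; an aggregate over the whole table isn't defined there

Fix: Use a subquery: WHERE total = (SELECT MAX(total) FROM orders)

Corrected query:
SELECT customer, total FROM orders WHERE total = (SELECT MAX(total) FROM orders)

Result:
customer | total
---------+------
Alice    | 1988 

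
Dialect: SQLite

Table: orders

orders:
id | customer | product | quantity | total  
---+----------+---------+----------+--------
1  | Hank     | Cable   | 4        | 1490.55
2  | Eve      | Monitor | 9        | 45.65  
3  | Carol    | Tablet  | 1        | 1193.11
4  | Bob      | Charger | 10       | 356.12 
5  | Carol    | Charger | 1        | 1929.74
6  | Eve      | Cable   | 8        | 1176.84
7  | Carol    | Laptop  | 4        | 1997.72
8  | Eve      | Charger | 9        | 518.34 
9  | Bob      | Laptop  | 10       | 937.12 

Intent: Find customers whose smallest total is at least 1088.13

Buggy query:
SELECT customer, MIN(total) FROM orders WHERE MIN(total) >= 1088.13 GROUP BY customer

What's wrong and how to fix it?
Bug: MIN() in WHERE is a misuse of aggregate

Fix: Use HAVING for the per-group MIN condition

Corrected query:
SELECT customer, MIN(total) FROM orders GROUP BY customer HAVING MIN(total) >= 1088.13

Result:
customer | MIN(total)
---------+-----------
Carol    | 1193.11   
Hank     | 1490.55   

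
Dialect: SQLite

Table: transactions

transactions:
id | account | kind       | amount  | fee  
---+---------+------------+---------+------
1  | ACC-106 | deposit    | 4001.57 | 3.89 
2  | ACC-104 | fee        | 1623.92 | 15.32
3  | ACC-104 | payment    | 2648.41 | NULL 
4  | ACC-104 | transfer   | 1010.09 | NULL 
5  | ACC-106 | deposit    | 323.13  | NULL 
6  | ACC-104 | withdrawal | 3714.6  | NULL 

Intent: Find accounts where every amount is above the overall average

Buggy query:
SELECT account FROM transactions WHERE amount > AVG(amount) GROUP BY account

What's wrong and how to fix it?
Bug: AVG() is an aggregate; it can't sit directly in WHERE

Fix: Compute the overall average in a scalar subquery and compare each group's MIN against it in HAVING

Corrected query:
SELECT account FROM transactions GROUP BY account HAVING MIN(amount) > (SELECT AVG(amount) FROM transactions)

Result:
(no rows)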